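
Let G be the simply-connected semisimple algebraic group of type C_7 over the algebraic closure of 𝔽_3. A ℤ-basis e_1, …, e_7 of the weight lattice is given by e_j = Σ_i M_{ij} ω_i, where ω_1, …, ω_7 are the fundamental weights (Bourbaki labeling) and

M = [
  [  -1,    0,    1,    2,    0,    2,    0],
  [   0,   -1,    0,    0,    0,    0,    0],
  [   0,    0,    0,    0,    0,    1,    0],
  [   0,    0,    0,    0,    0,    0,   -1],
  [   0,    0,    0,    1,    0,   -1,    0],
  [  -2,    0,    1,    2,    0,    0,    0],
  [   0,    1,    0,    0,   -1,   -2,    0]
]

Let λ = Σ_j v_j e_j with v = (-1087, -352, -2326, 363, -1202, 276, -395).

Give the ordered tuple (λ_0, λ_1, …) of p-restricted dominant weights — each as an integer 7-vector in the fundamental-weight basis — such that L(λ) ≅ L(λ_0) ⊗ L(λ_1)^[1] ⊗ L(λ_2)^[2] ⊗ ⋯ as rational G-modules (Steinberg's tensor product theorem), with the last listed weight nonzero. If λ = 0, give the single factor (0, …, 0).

((0, 1, 0, 2, 0, 1, 1), (1, 0, 2, 2, 2, 2, 0), (1, 0, 0, 1, 0, 0, 0), (1, 1, 1, 2, 0, 0, 2), (0, 1, 0, 1, 1, 1, 0), (0, 1, 1, 1, 0, 2, 1))

Converting to the ω-basis (c_i = row i of M dotted with v = (-1087, -352, -2326, 363, -1202, 276, -395)):
  c_1 = (-1)·(-1087) + (0)·(-352) + (1)·(-2326) + (2)·(363) + (0)·(-1202) + (2)·(276) + (0)·(-395) = 39
  c_2 = (0)·(-1087) + (-1)·(-352) + (0)·(-2326) + (0)·(363) + (0)·(-1202) + (0)·(276) + (0)·(-395) = 352
  c_3 = (0)·(-1087) + (0)·(-352) + (0)·(-2326) + (0)·(363) + (0)·(-1202) + (1)·(276) + (0)·(-395) = 276
  c_4 = (0)·(-1087) + (0)·(-352) + (0)·(-2326) + (0)·(363) + (0)·(-1202) + (0)·(276) + (-1)·(-395) = 395
  c_5 = (0)·(-1087) + (0)·(-352) + (0)·(-2326) + (1)·(363) + (0)·(-1202) + (-1)·(276) + (0)·(-395) = 87
  c_6 = (-2)·(-1087) + (0)·(-352) + (1)·(-2326) + (2)·(363) + (0)·(-1202) + (0)·(276) + (0)·(-395) = 574
  c_7 = (0)·(-1087) + (1)·(-352) + (0)·(-2326) + (0)·(363) + (-1)·(-1202) + (-2)·(276) + (0)·(-395) = 298
p = 3; digits c_i = Σ_j d_{ij}·3^j, 0 ≤ d_{ij} < 3:
  c_1 = 39 = 0·3^0 + 1·3^1 + 1·3^2 + 1·3^3
  c_2 = 352 = 1·3^0 + 0·3^1 + 0·3^2 + 1·3^3 + 1·3^4 + 1·3^5
  c_3 = 276 = 0·3^0 + 2·3^1 + 0·3^2 + 1·3^3 + 0·3^4 + 1·3^5
  c_4 = 395 = 2·3^0 + 2·3^1 + 1·3^2 + 2·3^3 + 1·3^4 + 1·3^5
  c_5 = 87 = 0·3^0 + 2·3^1 + 0·3^2 + 0·3^3 + 1·3^4
  c_6 = 574 = 1·3^0 + 2·3^1 + 0·3^2 + 0·3^3 + 1·3^4 + 2·3^5
  c_7 = 298 = 1·3^0 + 0·3^1 + 0·3^2 + 2·3^3 + 0·3^4 + 1·3^5
p-restricted factor λ_0 = (0, 1, 0, 2, 0, 1, 1)
p-restricted factor λ_1 = (1, 0, 2, 2, 2, 2, 0)
p-restricted factor λ_2 = (1, 0, 0, 1, 0, 0, 0)
p-restricted factor λ_3 = (1, 1, 1, 2, 0, 0, 2)
p-restricted factor λ_4 = (0, 1, 0, 1, 1, 1, 0)
p-restricted factor λ_5 = (0, 1, 1, 1, 0, 2, 1)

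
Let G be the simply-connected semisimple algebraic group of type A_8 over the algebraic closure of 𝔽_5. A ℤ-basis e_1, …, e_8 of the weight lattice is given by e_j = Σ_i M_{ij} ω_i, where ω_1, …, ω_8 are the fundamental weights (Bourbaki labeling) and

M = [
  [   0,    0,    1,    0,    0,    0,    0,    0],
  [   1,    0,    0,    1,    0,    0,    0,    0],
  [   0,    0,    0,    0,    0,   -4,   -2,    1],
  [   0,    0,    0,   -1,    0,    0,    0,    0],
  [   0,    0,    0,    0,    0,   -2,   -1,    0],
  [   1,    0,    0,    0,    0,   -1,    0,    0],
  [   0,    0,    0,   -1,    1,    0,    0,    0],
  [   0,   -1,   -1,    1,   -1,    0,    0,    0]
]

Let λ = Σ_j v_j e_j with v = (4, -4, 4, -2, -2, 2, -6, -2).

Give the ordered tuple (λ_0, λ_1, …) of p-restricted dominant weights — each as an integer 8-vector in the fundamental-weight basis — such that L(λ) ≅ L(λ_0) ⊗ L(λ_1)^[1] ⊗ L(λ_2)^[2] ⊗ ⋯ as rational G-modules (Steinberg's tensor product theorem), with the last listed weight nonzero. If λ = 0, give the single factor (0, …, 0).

Converting to the ω-basis (c_i = row i of M dotted with v = (4, -4, 4, -2, -2, 2, -6, -2)):
  c_1 = 0*4 + 0*-4 + 1*4 + 0*-2 + 0*-2 + 0*2 + 0*-6 + 0*-2 = 4
  c_2 = 1*4 + 0*-4 + 0*4 + 1*-2 + 0*-2 + 0*2 + 0*-6 + 0*-2 = 2
  c_3 = 0*4 + 0*-4 + 0*4 + 0*-2 + 0*-2 + -4*2 + -2*-6 + 1*-2 = 2
  c_4 = 0*4 + 0*-4 + 0*4 + -1*-2 + 0*-2 + 0*2 + 0*-6 + 0*-2 = 2
  c_5 = 0*4 + 0*-4 + 0*4 + 0*-2 + 0*-2 + -2*2 + -1*-6 + 0*-2 = 2
  c_6 = 1*4 + 0*-4 + 0*4 + 0*-2 + 0*-2 + -1*2 + 0*-6 + 0*-2 = 2
  c_7 = 0*4 + 0*-4 + 0*4 + -1*-2 + 1*-2 + 0*2 + 0*-6 + 0*-2 = 0
  c_8 = 0*4 + -1*-4 + -1*4 + 1*-2 + -1*-2 + 0*2 + 0*-6 + 0*-2 = 0
Expand coordinatewise in base 5:
  c_1 = 4 = 4·5^0
  c_2 = 2 = 2·5^0
  c_3 = 2 = 2·5^0
  c_4 = 2 = 2·5^0
  c_5 = 2 = 2·5^0
  c_6 = 2 = 2·5^0
  c_7 = 0
  c_8 = 0
p-restricted factor λ_0 = (4, 2, 2, 2, 2, 2, 0, 0)

((4, 2, 2, 2, 2, 2, 0, 0),)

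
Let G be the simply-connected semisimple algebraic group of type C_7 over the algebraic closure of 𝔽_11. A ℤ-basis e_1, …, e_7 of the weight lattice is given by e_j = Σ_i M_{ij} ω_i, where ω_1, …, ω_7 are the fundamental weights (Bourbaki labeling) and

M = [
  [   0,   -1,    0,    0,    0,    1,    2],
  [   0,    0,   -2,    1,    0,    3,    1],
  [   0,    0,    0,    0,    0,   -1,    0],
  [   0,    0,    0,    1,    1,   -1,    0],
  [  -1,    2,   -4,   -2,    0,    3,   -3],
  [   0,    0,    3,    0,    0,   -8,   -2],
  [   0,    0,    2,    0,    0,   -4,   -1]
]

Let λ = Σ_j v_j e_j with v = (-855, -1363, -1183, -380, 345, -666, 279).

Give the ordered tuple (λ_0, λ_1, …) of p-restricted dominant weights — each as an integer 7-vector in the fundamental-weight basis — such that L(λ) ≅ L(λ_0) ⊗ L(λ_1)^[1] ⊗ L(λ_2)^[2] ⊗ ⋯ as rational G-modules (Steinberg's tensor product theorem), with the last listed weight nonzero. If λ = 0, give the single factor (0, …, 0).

ω-coordinates c = M·v, v = (-855, -1363, -1183, -380, 345, -666, 279):
  c_1 = 0*-855 + -1*-1363 + 0*-1183 + 0*-380 + 0*345 + 1*-666 + 2*279 = 1255
  c_2 = 0*-855 + 0*-1363 + -2*-1183 + 1*-380 + 0*345 + 3*-666 + 1*279 = 267
  c_3 = 0*-855 + 0*-1363 + 0*-1183 + 0*-380 + 0*345 + -1*-666 + 0*279 = 666
  c_4 = 0*-855 + 0*-1363 + 0*-1183 + 1*-380 + 1*345 + -1*-666 + 0*279 = 631
  c_5 = -1*-855 + 2*-1363 + -4*-1183 + -2*-380 + 0*345 + 3*-666 + -3*279 = 786
  c_6 = 0*-855 + 0*-1363 + 3*-1183 + 0*-380 + 0*345 + -8*-666 + -2*279 = 1221
  c_7 = 0*-855 + 0*-1363 + 2*-1183 + 0*-380 + 0*345 + -4*-666 + -1*279 = 19
Expand coordinatewise in base 11:
  c_1 = 1255 = 1·11^0 + 4·11^1 + 10·11^2
  c_2 = 267 = 3·11^0 + 2·11^1 + 2·11^2
  c_3 = 666 = 6·11^0 + 5·11^1 + 5·11^2
  c_4 = 631 = 4·11^0 + 2·11^1 + 5·11^2
  c_5 = 786 = 5·11^0 + 5·11^1 + 6·11^2
  c_6 = 1221 = 0·11^0 + 1·11^1 + 10·11^2
  c_7 = 19 = 8·11^0 + 1·11^1
Factor λ_0 = (1, 3, 6, 4, 5, 0, 8)
Factor λ_1 = (4, 2, 5, 2, 5, 1, 1)
Factor λ_2 = (10, 2, 5, 5, 6, 10, 0)

((1, 3, 6, 4, 5, 0, 8), (4, 2, 5, 2, 5, 1, 1), (10, 2, 5, 5, 6, 10, 0))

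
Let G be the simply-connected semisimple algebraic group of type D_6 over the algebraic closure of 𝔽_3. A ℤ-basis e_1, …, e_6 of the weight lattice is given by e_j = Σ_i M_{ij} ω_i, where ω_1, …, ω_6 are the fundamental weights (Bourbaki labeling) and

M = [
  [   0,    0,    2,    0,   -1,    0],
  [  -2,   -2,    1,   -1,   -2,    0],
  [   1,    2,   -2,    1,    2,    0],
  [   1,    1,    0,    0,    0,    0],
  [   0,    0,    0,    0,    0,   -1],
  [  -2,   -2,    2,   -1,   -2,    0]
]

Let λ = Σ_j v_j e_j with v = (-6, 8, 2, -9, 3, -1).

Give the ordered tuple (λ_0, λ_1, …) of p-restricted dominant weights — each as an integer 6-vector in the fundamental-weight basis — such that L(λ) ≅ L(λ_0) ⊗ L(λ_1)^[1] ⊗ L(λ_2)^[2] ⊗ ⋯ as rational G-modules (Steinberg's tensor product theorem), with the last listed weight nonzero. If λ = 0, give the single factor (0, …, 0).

ω-coordinates c = M·v, v = (-6, 8, 2, -9, 3, -1):
  c_1 = 0*-6 + 0*8 + 2*2 + 0*-9 + -1*3 + 0*-1 = 1
  c_2 = -2*-6 + -2*8 + 1*2 + -1*-9 + -2*3 + 0*-1 = 1
  c_3 = 1*-6 + 2*8 + -2*2 + 1*-9 + 2*3 + 0*-1 = 3
  c_4 = 1*-6 + 1*8 + 0*2 + 0*-9 + 0*3 + 0*-1 = 2
  c_5 = 0*-6 + 0*8 + 0*2 + 0*-9 + 0*3 + -1*-1 = 1
  c_6 = -2*-6 + -2*8 + 2*2 + -1*-9 + -2*3 + 0*-1 = 3
Base-3 expansion of each c_i:
  c_1 = 1 = 1·3^0
  c_2 = 1 = 1·3^0
  c_3 = 3 = 0·3^0 + 1·3^1
  c_4 = 2 = 2·3^0
  c_5 = 1 = 1·3^0
  c_6 = 3 = 0·3^0 + 1·3^1
p-restricted factor λ_0 = (1, 1, 0, 2, 1, 0)
p-restricted factor λ_1 = (0, 0, 1, 0, 0, 1)

((1, 1, 0, 2, 1, 0), (0, 0, 1, 0, 0, 1))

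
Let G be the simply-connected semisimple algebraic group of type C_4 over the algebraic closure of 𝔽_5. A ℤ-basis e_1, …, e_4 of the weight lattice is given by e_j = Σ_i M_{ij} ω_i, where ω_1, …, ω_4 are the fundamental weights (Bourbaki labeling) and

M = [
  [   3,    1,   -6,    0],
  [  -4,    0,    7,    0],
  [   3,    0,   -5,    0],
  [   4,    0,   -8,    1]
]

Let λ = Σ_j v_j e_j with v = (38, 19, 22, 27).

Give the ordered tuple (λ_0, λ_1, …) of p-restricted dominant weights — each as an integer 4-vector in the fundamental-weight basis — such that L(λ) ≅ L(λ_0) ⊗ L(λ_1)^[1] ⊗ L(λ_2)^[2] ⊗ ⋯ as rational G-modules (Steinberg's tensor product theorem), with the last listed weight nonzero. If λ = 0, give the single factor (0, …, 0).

((1, 2, 4, 3),)

Change of basis e → ω: c = M·v where v = (38, 19, 22, 27):
  c_1 = (3)·(38) + (1)·(19) + (-6)·(22) + (0)·(27) = 1
  c_2 = (-4)·(38) + (0)·(19) + (7)·(22) + (0)·(27) = 2
  c_3 = (3)·(38) + (0)·(19) + (-5)·(22) + (0)·(27) = 4
  c_4 = (4)·(38) + (0)·(19) + (-8)·(22) + (1)·(27) = 3
Expand coordinatewise in base 5:
  c_1 = 1 = 1·5^0
  c_2 = 2 = 2·5^0
  c_3 = 4 = 4·5^0
  c_4 = 3 = 3·5^0
λ_0 = (1, 2, 4, 3)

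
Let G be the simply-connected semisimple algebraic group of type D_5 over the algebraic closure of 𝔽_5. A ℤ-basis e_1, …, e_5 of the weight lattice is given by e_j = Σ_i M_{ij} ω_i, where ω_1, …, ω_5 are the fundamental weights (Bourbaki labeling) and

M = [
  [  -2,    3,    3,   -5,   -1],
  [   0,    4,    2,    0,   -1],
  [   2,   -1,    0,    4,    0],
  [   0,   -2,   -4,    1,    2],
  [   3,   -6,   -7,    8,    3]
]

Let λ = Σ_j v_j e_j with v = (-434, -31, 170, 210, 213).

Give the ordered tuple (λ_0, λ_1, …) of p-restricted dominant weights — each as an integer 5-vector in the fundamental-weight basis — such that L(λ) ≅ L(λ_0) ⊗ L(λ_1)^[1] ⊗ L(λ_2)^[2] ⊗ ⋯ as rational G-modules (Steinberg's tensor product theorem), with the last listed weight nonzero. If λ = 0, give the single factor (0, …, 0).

In the fundamental-weight basis, λ has coordinates c = M·v (v = (-434, -31, 170, 210, 213)):
  c_1 = (-2)·(-434) + (3)·(-31) + 3·170 + (-5)·(210) + (-1)·(213) = 22
  c_2 = (0)·(-434) + (4)·(-31) + 2·170 + 0·210 + (-1)·(213) = 3
  c_3 = (2)·(-434) + (-1)·(-31) + 0·170 + 4·210 + 0·213 = 3
  c_4 = (0)·(-434) + (-2)·(-31) + (-4)·(170) + 1·210 + 2·213 = 18
  c_5 = (3)·(-434) + (-6)·(-31) + (-7)·(170) + 8·210 + 3·213 = 13
p = 5; digits c_i = Σ_j d_{ij}·5^j, 0 ≤ d_{ij} < 5:
  c_1 = 22 = 2·5^0 + 4·5^1
  c_2 = 3 = 3·5^0
  c_3 = 3 = 3·5^0
  c_4 = 18 = 3·5^0 + 3·5^1
  c_5 = 13 = 3·5^0 + 2·5^1
λ_0 = (2, 3, 3, 3, 3)
λ_1 = (4, 0, 0, 3, 2)

((2, 3, 3, 3, 3), (4, 0, 0, 3, 2))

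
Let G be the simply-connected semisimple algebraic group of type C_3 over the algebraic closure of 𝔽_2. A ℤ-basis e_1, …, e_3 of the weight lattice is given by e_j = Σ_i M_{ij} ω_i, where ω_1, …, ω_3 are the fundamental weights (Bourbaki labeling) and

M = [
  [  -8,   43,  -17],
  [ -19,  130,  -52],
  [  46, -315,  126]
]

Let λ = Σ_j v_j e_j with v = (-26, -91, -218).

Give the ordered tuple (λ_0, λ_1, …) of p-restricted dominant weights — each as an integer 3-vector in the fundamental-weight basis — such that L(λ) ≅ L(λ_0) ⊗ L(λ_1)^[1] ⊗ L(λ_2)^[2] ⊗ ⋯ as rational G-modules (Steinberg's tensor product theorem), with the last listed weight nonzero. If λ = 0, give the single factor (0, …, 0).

((1, 0, 1),)

Compute c_i = Σ_j M_{ij} v_j with v = (-26, -91, -218):
  c_1 = (-8)·(-26) + (43)·(-91) + (-17)·(-218) = 1
  c_2 = (-19)·(-26) + (130)·(-91) + (-52)·(-218) = 0
  c_3 = (46)·(-26) + (-315)·(-91) + (126)·(-218) = 1
p = 2; digits c_i = Σ_j d_{ij}·2^j, 0 ≤ d_{ij} < 2:
  c_1 = 1 = 1·2^0
  c_2 = 0
  c_3 = 1 = 1·2^0
Factor λ_0 = (1, 0, 1)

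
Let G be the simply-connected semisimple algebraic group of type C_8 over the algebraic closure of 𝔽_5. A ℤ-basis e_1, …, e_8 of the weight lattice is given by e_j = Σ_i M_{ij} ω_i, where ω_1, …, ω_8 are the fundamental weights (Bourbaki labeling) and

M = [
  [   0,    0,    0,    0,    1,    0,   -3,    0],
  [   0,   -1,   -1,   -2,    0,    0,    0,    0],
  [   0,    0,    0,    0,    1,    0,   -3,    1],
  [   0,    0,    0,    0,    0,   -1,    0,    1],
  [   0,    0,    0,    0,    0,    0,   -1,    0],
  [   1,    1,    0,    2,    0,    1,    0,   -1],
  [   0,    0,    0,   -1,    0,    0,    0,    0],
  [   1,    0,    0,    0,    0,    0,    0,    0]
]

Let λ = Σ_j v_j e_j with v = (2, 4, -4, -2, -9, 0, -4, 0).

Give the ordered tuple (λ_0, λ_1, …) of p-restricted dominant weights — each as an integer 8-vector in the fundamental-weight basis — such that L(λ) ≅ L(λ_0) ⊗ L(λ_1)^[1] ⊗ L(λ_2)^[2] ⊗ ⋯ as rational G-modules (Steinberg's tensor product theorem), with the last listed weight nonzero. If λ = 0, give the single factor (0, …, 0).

Compute c_i = Σ_j M_{ij} v_j with v = (2, 4, -4, -2, -9, 0, -4, 0):
  c_1 = 0·2 + 0·4 + (0)·(-4) + (0)·(-2) + (1)·(-9) + 0·0 + (-3)·(-4) + 0·0 = 3
  c_2 = 0·2 + (-1)·(4) + (-1)·(-4) + (-2)·(-2) + (0)·(-9) + 0·0 + (0)·(-4) + 0·0 = 4
  c_3 = 0·2 + 0·4 + (0)·(-4) + (0)·(-2) + (1)·(-9) + 0·0 + (-3)·(-4) + 1·0 = 3
  c_4 = 0·2 + 0·4 + (0)·(-4) + (0)·(-2) + (0)·(-9) + (-1)·(0) + (0)·(-4) + 1·0 = 0
  c_5 = 0·2 + 0·4 + (0)·(-4) + (0)·(-2) + (0)·(-9) + 0·0 + (-1)·(-4) + 0·0 = 4
  c_6 = 1·2 + 1·4 + (0)·(-4) + (2)·(-2) + (0)·(-9) + 1·0 + (0)·(-4) + (-1)·(0) = 2
  c_7 = 0·2 + 0·4 + (0)·(-4) + (-1)·(-2) + (0)·(-9) + 0·0 + (0)·(-4) + 0·0 = 2
  c_8 = 1·2 + 0·4 + (0)·(-4) + (0)·(-2) + (0)·(-9) + 0·0 + (0)·(-4) + 0·0 = 2
Base-5 expansion of each c_i:
  c_1 = 3 = 3·5^0
  c_2 = 4 = 4·5^0
  c_3 = 3 = 3·5^0
  c_4 = 0
  c_5 = 4 = 4·5^0
  c_6 = 2 = 2·5^0
  c_7 = 2 = 2·5^0
  c_8 = 2 = 2·5^0
p-restricted factor λ_0 = (3, 4, 3, 0, 4, 2, 2, 2)

((3, 4, 3, 0, 4, 2, 2, 2),)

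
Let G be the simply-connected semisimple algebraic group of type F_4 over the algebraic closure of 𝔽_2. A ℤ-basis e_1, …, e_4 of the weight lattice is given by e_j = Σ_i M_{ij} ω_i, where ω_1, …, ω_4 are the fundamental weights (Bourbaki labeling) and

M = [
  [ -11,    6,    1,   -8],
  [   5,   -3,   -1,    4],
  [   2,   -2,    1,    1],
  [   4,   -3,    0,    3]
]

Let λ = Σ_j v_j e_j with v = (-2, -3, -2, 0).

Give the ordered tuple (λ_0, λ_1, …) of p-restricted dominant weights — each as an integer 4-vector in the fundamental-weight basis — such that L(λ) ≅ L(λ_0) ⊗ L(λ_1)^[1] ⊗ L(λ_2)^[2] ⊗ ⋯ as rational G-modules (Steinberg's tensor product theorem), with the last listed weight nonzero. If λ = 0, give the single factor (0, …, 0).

((0, 1, 0, 1), (1, 0, 0, 0))

Compute c_i = Σ_j M_{ij} v_j with v = (-2, -3, -2, 0):
  c_1 = -11*-2 + 6*-3 + 1*-2 + -8*0 = 2
  c_2 = 5*-2 + -3*-3 + -1*-2 + 4*0 = 1
  c_3 = 2*-2 + -2*-3 + 1*-2 + 1*0 = 0
  c_4 = 4*-2 + -3*-3 + 0*-2 + 3*0 = 1
Base-2 expansion of each c_i:
  c_1 = 2 = 0·2^0 + 1·2^1
  c_2 = 1 = 1·2^0
  c_3 = 0
  c_4 = 1 = 1·2^0
p-restricted factor λ_0 = (0, 1, 0, 1)
p-restricted factor λ_1 = (1, 0, 0, 0)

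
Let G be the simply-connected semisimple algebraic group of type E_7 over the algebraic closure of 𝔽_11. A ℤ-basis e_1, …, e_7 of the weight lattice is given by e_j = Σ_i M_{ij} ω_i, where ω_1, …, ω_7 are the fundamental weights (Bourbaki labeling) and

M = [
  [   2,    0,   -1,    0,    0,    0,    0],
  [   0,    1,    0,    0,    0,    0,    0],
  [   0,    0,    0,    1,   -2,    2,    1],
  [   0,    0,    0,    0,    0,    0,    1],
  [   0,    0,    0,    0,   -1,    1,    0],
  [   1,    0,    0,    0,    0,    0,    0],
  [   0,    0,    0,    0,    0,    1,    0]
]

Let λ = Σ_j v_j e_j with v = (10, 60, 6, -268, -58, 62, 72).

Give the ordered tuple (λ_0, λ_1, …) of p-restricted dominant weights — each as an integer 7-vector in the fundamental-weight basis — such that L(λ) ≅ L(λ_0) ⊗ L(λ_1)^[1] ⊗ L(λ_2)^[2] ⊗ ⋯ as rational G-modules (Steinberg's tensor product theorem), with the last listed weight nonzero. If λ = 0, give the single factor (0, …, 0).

((3, 5, 0, 6, 10, 10, 7), (1, 5, 4, 6, 10, 0, 5))

Compute c_i = Σ_j M_{ij} v_j with v = (10, 60, 6, -268, -58, 62, 72):
  c_1 = (2)·(10) + (0)·(60) + (-1)·(6) + (0)·(-268) + (0)·(-58) + (0)·(62) + (0)·(72) = 14
  c_2 = (0)·(10) + (1)·(60) + (0)·(6) + (0)·(-268) + (0)·(-58) + (0)·(62) + (0)·(72) = 60
  c_3 = (0)·(10) + (0)·(60) + (0)·(6) + (1)·(-268) + (-2)·(-58) + (2)·(62) + (1)·(72) = 44
  c_4 = (0)·(10) + (0)·(60) + (0)·(6) + (0)·(-268) + (0)·(-58) + (0)·(62) + (1)·(72) = 72
  c_5 = (0)·(10) + (0)·(60) + (0)·(6) + (0)·(-268) + (-1)·(-58) + (1)·(62) + (0)·(72) = 120
  c_6 = (1)·(10) + (0)·(60) + (0)·(6) + (0)·(-268) + (0)·(-58) + (0)·(62) + (0)·(72) = 10
  c_7 = (0)·(10) + (0)·(60) + (0)·(6) + (0)·(-268) + (0)·(-58) + (1)·(62) + (0)·(72) = 62
Expand coordinatewise in base 11:
  c_1 = 14 = 3·11^0 + 1·11^1
  c_2 = 60 = 5·11^0 + 5·11^1
  c_3 = 44 = 0·11^0 + 4·11^1
  c_4 = 72 = 6·11^0 + 6·11^1
  c_5 = 120 = 10·11^0 + 10·11^1
  c_6 = 10 = 10·11^0
  c_7 = 62 = 7·11^0 + 5·11^1
p-restricted factor λ_0 = (3, 5, 0, 6, 10, 10, 7)
p-restricted factor λ_1 = (1, 5, 4, 6, 10, 0, 5)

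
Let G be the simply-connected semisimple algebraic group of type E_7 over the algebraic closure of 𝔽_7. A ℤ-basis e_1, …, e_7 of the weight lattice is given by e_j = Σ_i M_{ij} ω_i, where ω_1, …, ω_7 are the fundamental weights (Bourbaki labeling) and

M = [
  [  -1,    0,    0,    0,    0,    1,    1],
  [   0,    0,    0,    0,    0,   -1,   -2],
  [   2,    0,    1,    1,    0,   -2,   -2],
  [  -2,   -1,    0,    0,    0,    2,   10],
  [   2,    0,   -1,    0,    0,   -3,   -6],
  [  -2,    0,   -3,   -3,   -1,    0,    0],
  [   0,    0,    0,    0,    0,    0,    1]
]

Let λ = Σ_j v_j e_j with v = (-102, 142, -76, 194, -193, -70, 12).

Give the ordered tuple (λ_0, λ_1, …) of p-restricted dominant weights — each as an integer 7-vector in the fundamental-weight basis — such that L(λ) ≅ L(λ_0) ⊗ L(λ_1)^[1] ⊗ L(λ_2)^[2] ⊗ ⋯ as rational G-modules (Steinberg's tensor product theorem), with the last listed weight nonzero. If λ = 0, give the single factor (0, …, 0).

Converting to the ω-basis (c_i = row i of M dotted with v = (-102, 142, -76, 194, -193, -70, 12)):
  c_1 = (-1)·(-102) + 0·142 + (0)·(-76) + 0·194 + (0)·(-193) + (1)·(-70) + 1·12 = 44
  c_2 = (0)·(-102) + 0·142 + (0)·(-76) + 0·194 + (0)·(-193) + (-1)·(-70) + (-2)·(12) = 46
  c_3 = (2)·(-102) + 0·142 + (1)·(-76) + 1·194 + (0)·(-193) + (-2)·(-70) + (-2)·(12) = 30
  c_4 = (-2)·(-102) + (-1)·(142) + (0)·(-76) + 0·194 + (0)·(-193) + (2)·(-70) + 10·12 = 42
  c_5 = (2)·(-102) + 0·142 + (-1)·(-76) + 0·194 + (0)·(-193) + (-3)·(-70) + (-6)·(12) = 10
  c_6 = (-2)·(-102) + 0·142 + (-3)·(-76) + (-3)·(194) + (-1)·(-193) + (0)·(-70) + 0·12 = 43
  c_7 = (0)·(-102) + 0·142 + (0)·(-76) + 0·194 + (0)·(-193) + (0)·(-70) + 1·12 = 12
p = 7; digits c_i = Σ_j d_{ij}·7^j, 0 ≤ d_{ij} < 7:
  c_1 = 44 = 2·7^0 + 6·7^1
  c_2 = 46 = 4·7^0 + 6·7^1
  c_3 = 30 = 2·7^0 + 4·7^1
  c_4 = 42 = 0·7^0 + 6·7^1
  c_5 = 10 = 3·7^0 + 1·7^1
  c_6 = 43 = 1·7^0 + 6·7^1
  c_7 = 12 = 5·7^0 + 1·7^1
p-restricted factor λ_0 = (2, 4, 2, 0, 3, 1, 5)
p-restricted factor λ_1 = (6, 6, 4, 6, 1, 6, 1)

((2, 4, 2, 0, 3, 1, 5), (6, 6, 4, 6, 1, 6, 1))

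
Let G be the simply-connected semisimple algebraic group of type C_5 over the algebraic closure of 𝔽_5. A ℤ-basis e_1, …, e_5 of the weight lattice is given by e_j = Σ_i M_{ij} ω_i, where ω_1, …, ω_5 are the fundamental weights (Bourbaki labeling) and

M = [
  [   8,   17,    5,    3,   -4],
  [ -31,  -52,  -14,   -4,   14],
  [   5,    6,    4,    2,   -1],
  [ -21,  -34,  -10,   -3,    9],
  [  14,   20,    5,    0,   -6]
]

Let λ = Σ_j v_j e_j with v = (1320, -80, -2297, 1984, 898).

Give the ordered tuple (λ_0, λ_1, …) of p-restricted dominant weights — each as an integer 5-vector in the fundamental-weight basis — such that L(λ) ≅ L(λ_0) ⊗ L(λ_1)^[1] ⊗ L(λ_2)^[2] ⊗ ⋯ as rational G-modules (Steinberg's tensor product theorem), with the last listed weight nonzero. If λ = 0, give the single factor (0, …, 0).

ω-coordinates c = M·v, v = (1320, -80, -2297, 1984, 898):
  c_1 = 8·1320 + (17)·(-80) + (5)·(-2297) + 3·1984 + (-4)·(898) = 75
  c_2 = (-31)·(1320) + (-52)·(-80) + (-14)·(-2297) + (-4)·(1984) + 14·898 = 34
  c_3 = 5·1320 + (6)·(-80) + (4)·(-2297) + 2·1984 + (-1)·(898) = 2
  c_4 = (-21)·(1320) + (-34)·(-80) + (-10)·(-2297) + (-3)·(1984) + 9·898 = 100
  c_5 = 14·1320 + (20)·(-80) + (5)·(-2297) + 0·1984 + (-6)·(898) = 7
Base-5 expansion of each c_i:
  c_1 = 75 = 0·5^0 + 0·5^1 + 3·5^2
  c_2 = 34 = 4·5^0 + 1·5^1 + 1·5^2
  c_3 = 2 = 2·5^0
  c_4 = 100 = 0·5^0 + 0·5^1 + 4·5^2
  c_5 = 7 = 2·5^0 + 1·5^1
p-restricted factor λ_0 = (0, 4, 2, 0, 2)
p-restricted factor λ_1 = (0, 1, 0, 0, 1)
p-restricted factor λ_2 = (3, 1, 0, 4, 0)

((0, 4, 2, 0, 2), (0, 1, 0, 0, 1), (3, 1, 0, 4, 0))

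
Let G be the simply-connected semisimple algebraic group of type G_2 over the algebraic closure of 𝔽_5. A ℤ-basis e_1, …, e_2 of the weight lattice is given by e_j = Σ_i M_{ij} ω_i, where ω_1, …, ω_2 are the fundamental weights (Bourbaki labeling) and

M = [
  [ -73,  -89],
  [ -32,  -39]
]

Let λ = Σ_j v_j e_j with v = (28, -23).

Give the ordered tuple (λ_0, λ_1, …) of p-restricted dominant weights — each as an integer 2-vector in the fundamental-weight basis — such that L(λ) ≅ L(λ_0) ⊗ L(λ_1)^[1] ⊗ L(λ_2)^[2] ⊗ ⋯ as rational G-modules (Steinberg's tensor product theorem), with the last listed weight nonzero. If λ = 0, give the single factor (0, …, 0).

((3, 1),)

Change of basis e → ω: c = M·v where v = (28, -23):
  c_1 = (-73)·(28) + (-89)·(-23) = 3
  c_2 = (-32)·(28) + (-39)·(-23) = 1
Base-5 expansion of each c_i:
  c_1 = 3 = 3·5^0
  c_2 = 1 = 1·5^0
λ_0 = (3, 1)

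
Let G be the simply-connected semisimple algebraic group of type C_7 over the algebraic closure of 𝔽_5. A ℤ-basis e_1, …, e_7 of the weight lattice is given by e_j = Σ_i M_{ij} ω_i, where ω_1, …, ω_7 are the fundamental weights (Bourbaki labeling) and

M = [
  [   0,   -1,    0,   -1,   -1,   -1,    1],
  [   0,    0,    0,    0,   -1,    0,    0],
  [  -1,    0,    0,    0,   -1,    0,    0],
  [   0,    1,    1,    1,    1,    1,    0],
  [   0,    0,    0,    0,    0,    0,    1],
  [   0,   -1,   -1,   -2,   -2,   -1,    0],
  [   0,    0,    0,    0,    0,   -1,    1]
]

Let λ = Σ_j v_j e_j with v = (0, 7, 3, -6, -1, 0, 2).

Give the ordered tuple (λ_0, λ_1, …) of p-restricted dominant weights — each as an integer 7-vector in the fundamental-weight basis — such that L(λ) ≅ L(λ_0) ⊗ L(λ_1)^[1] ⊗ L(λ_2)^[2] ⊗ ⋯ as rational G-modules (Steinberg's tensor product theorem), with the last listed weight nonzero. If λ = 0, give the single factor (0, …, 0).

Converting to the ω-basis (c_i = row i of M dotted with v = (0, 7, 3, -6, -1, 0, 2)):
  c_1 = 0·0 + (-1)·(7) + 0·3 + (-1)·(-6) + (-1)·(-1) + (-1)·(0) + 1·2 = 2
  c_2 = 0·0 + 0·7 + 0·3 + (0)·(-6) + (-1)·(-1) + 0·0 + 0·2 = 1
  c_3 = (-1)·(0) + 0·7 + 0·3 + (0)·(-6) + (-1)·(-1) + 0·0 + 0·2 = 1
  c_4 = 0·0 + 1·7 + 1·3 + (1)·(-6) + (1)·(-1) + 1·0 + 0·2 = 3
  c_5 = 0·0 + 0·7 + 0·3 + (0)·(-6) + (0)·(-1) + 0·0 + 1·2 = 2
  c_6 = 0·0 + (-1)·(7) + (-1)·(3) + (-2)·(-6) + (-2)·(-1) + (-1)·(0) + 0·2 = 4
  c_7 = 0·0 + 0·7 + 0·3 + (0)·(-6) + (0)·(-1) + (-1)·(0) + 1·2 = 2
Writing each c_i in base p = 5:
  c_1 = 2 = 2·5^0
  c_2 = 1 = 1·5^0
  c_3 = 1 = 1·5^0
  c_4 = 3 = 3·5^0
  c_5 = 2 = 2·5^0
  c_6 = 4 = 4·5^0
  c_7 = 2 = 2·5^0
λ_0 = (2, 1, 1, 3, 2, 4, 2)

((2, 1, 1, 3, 2, 4, 2),)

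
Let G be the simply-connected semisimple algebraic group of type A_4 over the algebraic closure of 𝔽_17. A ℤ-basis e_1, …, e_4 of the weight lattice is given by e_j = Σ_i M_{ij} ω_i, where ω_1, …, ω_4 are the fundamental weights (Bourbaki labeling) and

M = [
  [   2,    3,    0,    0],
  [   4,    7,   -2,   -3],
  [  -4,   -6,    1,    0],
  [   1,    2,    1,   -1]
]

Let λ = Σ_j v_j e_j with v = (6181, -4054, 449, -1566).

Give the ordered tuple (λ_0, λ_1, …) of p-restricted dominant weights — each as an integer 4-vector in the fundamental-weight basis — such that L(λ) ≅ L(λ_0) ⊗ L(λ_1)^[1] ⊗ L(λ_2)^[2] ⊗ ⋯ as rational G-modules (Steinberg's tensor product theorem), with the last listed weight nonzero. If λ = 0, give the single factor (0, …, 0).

((13, 10, 15, 3), (11, 8, 2, 5))

Change of basis e → ω: c = M·v where v = (6181, -4054, 449, -1566):
  c_1 = 2*6181 + 3*-4054 + 0*449 + 0*-1566 = 200
  c_2 = 4*6181 + 7*-4054 + -2*449 + -3*-1566 = 146
  c_3 = -4*6181 + -6*-4054 + 1*449 + 0*-1566 = 49
  c_4 = 1*6181 + 2*-4054 + 1*449 + -1*-1566 = 88
Writing each c_i in base p = 17:
  c_1 = 200 = 13·17^0 + 11·17^1
  c_2 = 146 = 10·17^0 + 8·17^1
  c_3 = 49 = 15·17^0 + 2·17^1
  c_4 = 88 = 3·17^0 + 5·17^1
Factor λ_0 = (13, 10, 15, 3)
Factor λ_1 = (11, 8, 2, 5)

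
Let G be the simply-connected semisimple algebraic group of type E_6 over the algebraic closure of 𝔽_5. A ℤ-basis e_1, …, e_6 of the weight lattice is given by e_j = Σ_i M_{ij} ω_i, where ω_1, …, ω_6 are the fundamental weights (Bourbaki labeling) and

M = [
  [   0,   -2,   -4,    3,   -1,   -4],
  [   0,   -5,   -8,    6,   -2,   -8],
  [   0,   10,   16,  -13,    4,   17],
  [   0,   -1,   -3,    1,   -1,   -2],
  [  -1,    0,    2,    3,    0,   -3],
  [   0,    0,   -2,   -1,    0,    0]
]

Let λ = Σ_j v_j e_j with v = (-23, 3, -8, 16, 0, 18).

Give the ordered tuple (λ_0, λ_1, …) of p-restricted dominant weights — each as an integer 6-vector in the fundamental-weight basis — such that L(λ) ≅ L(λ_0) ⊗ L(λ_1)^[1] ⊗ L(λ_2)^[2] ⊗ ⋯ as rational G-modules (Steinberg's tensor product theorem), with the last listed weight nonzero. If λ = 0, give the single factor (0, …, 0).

In the fundamental-weight basis, λ has coordinates c = M·v (v = (-23, 3, -8, 16, 0, 18)):
  c_1 = (0)·(-23) + (-2)·(3) + (-4)·(-8) + (3)·(16) + (-1)·(0) + (-4)·(18) = 2
  c_2 = (0)·(-23) + (-5)·(3) + (-8)·(-8) + (6)·(16) + (-2)·(0) + (-8)·(18) = 1
  c_3 = (0)·(-23) + (10)·(3) + (16)·(-8) + (-13)·(16) + (4)·(0) + (17)·(18) = 0
  c_4 = (0)·(-23) + (-1)·(3) + (-3)·(-8) + (1)·(16) + (-1)·(0) + (-2)·(18) = 1
  c_5 = (-1)·(-23) + (0)·(3) + (2)·(-8) + (3)·(16) + (0)·(0) + (-3)·(18) = 1
  c_6 = (0)·(-23) + (0)·(3) + (-2)·(-8) + (-1)·(16) + (0)·(0) + (0)·(18) = 0
Base-5 expansion of each c_i:
  c_1 = 2 = 2·5^0
  c_2 = 1 = 1·5^0
  c_3 = 0
  c_4 = 1 = 1·5^0
  c_5 = 1 = 1·5^0
  c_6 = 0
p-restricted factor λ_0 = (2, 1, 0, 1, 1, 0)

((2, 1, 0, 1, 1, 0),)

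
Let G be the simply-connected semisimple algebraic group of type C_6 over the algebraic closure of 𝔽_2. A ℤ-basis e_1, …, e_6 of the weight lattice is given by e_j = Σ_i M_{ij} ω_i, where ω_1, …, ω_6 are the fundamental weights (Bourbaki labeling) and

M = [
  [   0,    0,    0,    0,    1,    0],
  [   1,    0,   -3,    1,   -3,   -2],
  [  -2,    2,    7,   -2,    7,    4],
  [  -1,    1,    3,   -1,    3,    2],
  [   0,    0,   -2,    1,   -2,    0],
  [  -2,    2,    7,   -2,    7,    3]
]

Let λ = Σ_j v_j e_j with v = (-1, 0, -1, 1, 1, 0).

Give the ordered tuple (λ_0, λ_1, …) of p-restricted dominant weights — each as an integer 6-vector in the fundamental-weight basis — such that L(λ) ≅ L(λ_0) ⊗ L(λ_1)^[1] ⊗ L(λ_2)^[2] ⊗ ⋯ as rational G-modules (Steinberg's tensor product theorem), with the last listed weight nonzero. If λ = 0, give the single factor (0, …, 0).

ω-coordinates c = M·v, v = (-1, 0, -1, 1, 1, 0):
  c_1 = (0)·(-1) + (0)·(0) + (0)·(-1) + (0)·(1) + (1)·(1) + (0)·(0) = 1
  c_2 = (1)·(-1) + (0)·(0) + (-3)·(-1) + (1)·(1) + (-3)·(1) + (-2)·(0) = 0
  c_3 = (-2)·(-1) + (2)·(0) + (7)·(-1) + (-2)·(1) + (7)·(1) + (4)·(0) = 0
  c_4 = (-1)·(-1) + (1)·(0) + (3)·(-1) + (-1)·(1) + (3)·(1) + (2)·(0) = 0
  c_5 = (0)·(-1) + (0)·(0) + (-2)·(-1) + (1)·(1) + (-2)·(1) + (0)·(0) = 1
  c_6 = (-2)·(-1) + (2)·(0) + (7)·(-1) + (-2)·(1) + (7)·(1) + (3)·(0) = 0
Writing each c_i in base p = 2:
  c_1 = 1 = 1·2^0
  c_2 = 0
  c_3 = 0
  c_4 = 0
  c_5 = 1 = 1·2^0
  c_6 = 0
p-restricted factor λ_0 = (1, 0, 0, 0, 1, 0)

((1, 0, 0, 0, 1, 0),)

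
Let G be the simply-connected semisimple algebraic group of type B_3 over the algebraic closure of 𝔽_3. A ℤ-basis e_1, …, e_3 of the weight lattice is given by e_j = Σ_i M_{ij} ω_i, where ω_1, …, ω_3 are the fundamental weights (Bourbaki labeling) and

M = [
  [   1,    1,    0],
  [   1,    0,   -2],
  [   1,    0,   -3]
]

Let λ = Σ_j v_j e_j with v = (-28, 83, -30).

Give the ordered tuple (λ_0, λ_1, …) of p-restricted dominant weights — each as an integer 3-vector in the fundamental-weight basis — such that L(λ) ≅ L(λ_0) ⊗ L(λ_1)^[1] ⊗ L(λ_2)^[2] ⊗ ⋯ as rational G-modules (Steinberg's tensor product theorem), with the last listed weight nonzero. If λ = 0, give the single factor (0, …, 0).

Converting to the ω-basis (c_i = row i of M dotted with v = (-28, 83, -30)):
  c_1 = (1)·(-28) + (1)·(83) + (0)·(-30) = 55
  c_2 = (1)·(-28) + (0)·(83) + (-2)·(-30) = 32
  c_3 = (1)·(-28) + (0)·(83) + (-3)·(-30) = 62
Writing each c_i in base p = 3:
  c_1 = 55 = 1·3^0 + 0·3^1 + 0·3^2 + 2·3^3
  c_2 = 32 = 2·3^0 + 1·3^1 + 0·3^2 + 1·3^3
  c_3 = 62 = 2·3^0 + 2·3^1 + 0·3^2 + 2·3^3
Factor λ_0 = (1, 2, 2)
Factor λ_1 = (0, 1, 2)
Factor λ_2 = (0, 0, 0)
Factor λ_3 = (2, 1, 2)

((1, 2, 2), (0, 1, 2), (0, 0, 0), (2, 1, 2))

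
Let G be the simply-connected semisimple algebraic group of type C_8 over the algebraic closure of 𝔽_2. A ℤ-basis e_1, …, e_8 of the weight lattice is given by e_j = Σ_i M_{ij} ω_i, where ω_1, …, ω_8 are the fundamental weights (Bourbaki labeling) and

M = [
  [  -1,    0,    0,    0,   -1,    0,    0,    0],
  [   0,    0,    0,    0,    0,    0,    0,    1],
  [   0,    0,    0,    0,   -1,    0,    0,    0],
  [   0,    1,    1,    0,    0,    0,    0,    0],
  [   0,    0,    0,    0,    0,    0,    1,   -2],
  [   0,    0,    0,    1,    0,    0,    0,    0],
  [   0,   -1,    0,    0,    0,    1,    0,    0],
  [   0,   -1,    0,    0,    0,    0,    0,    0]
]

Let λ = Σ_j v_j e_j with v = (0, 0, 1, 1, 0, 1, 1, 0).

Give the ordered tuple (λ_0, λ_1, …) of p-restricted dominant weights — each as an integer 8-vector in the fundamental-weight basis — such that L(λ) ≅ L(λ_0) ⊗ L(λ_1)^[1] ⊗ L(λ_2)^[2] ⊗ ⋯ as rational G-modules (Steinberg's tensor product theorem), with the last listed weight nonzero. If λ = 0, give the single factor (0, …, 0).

((0, 0, 0, 1, 1, 1, 1, 0),)

Compute c_i = Σ_j M_{ij} v_j with v = (0, 0, 1, 1, 0, 1, 1, 0):
  c_1 = (-1)·(0) + (0)·(0) + (0)·(1) + (0)·(1) + (-1)·(0) + (0)·(1) + (0)·(1) + (0)·(0) = 0
  c_2 = (0)·(0) + (0)·(0) + (0)·(1) + (0)·(1) + (0)·(0) + (0)·(1) + (0)·(1) + (1)·(0) = 0
  c_3 = (0)·(0) + (0)·(0) + (0)·(1) + (0)·(1) + (-1)·(0) + (0)·(1) + (0)·(1) + (0)·(0) = 0
  c_4 = (0)·(0) + (1)·(0) + (1)·(1) + (0)·(1) + (0)·(0) + (0)·(1) + (0)·(1) + (0)·(0) = 1
  c_5 = (0)·(0) + (0)·(0) + (0)·(1) + (0)·(1) + (0)·(0) + (0)·(1) + (1)·(1) + (-2)·(0) = 1
  c_6 = (0)·(0) + (0)·(0) + (0)·(1) + (1)·(1) + (0)·(0) + (0)·(1) + (0)·(1) + (0)·(0) = 1
  c_7 = (0)·(0) + (-1)·(0) + (0)·(1) + (0)·(1) + (0)·(0) + (1)·(1) + (0)·(1) + (0)·(0) = 1
  c_8 = (0)·(0) + (-1)·(0) + (0)·(1) + (0)·(1) + (0)·(0) + (0)·(1) + (0)·(1) + (0)·(0) = 0
p = 2; digits c_i = Σ_j d_{ij}·2^j, 0 ≤ d_{ij} < 2:
  c_1 = 0
  c_2 = 0
  c_3 = 0
  c_4 = 1 = 1·2^0
  c_5 = 1 = 1·2^0
  c_6 = 1 = 1·2^0
  c_7 = 1 = 1·2^0
  c_8 = 0
λ_0 = (0, 0, 0, 1, 1, 1, 1, 0)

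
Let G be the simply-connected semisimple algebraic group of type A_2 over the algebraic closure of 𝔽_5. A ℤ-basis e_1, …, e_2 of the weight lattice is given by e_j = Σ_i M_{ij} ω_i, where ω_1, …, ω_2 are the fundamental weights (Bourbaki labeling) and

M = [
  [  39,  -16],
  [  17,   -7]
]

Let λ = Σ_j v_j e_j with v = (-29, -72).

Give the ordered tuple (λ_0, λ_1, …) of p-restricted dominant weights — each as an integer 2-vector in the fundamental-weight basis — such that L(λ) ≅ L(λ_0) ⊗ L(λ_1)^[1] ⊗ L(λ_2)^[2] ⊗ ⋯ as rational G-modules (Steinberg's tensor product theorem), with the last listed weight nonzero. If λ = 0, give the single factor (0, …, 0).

Change of basis e → ω: c = M·v where v = (-29, -72):
  c_1 = (39)·(-29) + (-16)·(-72) = 21
  c_2 = (17)·(-29) + (-7)·(-72) = 11
p = 5; digits c_i = Σ_j d_{ij}·5^j, 0 ≤ d_{ij} < 5:
  c_1 = 21 = 1·5^0 + 4·5^1
  c_2 = 11 = 1·5^0 + 2·5^1
Factor λ_0 = (1, 1)
Factor λ_1 = (4, 2)

((1, 1), (4, 2))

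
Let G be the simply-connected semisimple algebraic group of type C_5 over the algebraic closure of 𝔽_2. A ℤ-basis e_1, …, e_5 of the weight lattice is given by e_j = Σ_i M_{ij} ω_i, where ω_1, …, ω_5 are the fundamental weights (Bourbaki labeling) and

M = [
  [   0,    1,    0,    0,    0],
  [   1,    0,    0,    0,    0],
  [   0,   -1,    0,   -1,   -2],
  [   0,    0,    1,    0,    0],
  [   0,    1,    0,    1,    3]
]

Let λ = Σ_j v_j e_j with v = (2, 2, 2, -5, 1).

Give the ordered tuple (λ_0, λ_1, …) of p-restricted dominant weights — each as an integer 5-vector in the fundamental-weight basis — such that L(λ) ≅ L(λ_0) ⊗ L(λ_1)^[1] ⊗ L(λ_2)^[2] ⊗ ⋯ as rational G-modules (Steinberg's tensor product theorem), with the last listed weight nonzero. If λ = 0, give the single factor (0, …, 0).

((0, 0, 1, 0, 0), (1, 1, 0, 1, 0))

In the fundamental-weight basis, λ has coordinates c = M·v (v = (2, 2, 2, -5, 1)):
  c_1 = 0*2 + 1*2 + 0*2 + 0*-5 + 0*1 = 2
  c_2 = 1*2 + 0*2 + 0*2 + 0*-5 + 0*1 = 2
  c_3 = 0*2 + -1*2 + 0*2 + -1*-5 + -2*1 = 1
  c_4 = 0*2 + 0*2 + 1*2 + 0*-5 + 0*1 = 2
  c_5 = 0*2 + 1*2 + 0*2 + 1*-5 + 3*1 = 0
Base-2 expansion of each c_i:
  c_1 = 2 = 0·2^0 + 1·2^1
  c_2 = 2 = 0·2^0 + 1·2^1
  c_3 = 1 = 1·2^0
  c_4 = 2 = 0·2^0 + 1·2^1
  c_5 = 0
λ_0 = (0, 0, 1, 0, 0)
λ_1 = (1, 1, 0, 1, 0)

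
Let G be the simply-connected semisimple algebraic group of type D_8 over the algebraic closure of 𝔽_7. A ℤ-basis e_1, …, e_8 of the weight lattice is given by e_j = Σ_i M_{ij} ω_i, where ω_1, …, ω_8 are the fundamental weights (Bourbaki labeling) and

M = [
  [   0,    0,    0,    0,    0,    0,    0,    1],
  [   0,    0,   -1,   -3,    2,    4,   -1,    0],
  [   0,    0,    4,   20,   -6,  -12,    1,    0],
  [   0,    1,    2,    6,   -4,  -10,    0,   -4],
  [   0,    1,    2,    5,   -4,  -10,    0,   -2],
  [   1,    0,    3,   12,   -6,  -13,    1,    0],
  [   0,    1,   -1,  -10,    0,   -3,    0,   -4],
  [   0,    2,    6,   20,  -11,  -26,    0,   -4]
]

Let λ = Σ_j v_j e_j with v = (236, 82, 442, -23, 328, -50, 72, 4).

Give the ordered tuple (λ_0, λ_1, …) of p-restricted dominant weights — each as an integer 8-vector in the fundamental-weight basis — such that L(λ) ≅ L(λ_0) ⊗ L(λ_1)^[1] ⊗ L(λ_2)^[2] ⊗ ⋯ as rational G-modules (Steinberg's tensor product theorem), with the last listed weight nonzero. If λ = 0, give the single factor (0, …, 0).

((4, 4, 5, 0, 3, 5, 4, 4), (0, 1, 1, 0, 4, 5, 0, 4))

In the fundamental-weight basis, λ has coordinates c = M·v (v = (236, 82, 442, -23, 328, -50, 72, 4)):
  c_1 = 0*236 + 0*82 + 0*442 + 0*-23 + 0*328 + 0*-50 + 0*72 + 1*4 = 4
  c_2 = 0*236 + 0*82 + -1*442 + -3*-23 + 2*328 + 4*-50 + -1*72 + 0*4 = 11
  c_3 = 0*236 + 0*82 + 4*442 + 20*-23 + -6*328 + -12*-50 + 1*72 + 0*4 = 12
  c_4 = 0*236 + 1*82 + 2*442 + 6*-23 + -4*328 + -10*-50 + 0*72 + -4*4 = 0
  c_5 = 0*236 + 1*82 + 2*442 + 5*-23 + -4*328 + -10*-50 + 0*72 + -2*4 = 31
  c_6 = 1*236 + 0*82 + 3*442 + 12*-23 + -6*328 + -13*-50 + 1*72 + 0*4 = 40
  c_7 = 0*236 + 1*82 + -1*442 + -10*-23 + 0*328 + -3*-50 + 0*72 + -4*4 = 4
  c_8 = 0*236 + 2*82 + 6*442 + 20*-23 + -11*328 + -26*-50 + 0*72 + -4*4 = 32
Writing each c_i in base p = 7:
  c_1 = 4 = 4·7^0
  c_2 = 11 = 4·7^0 + 1·7^1
  c_3 = 12 = 5·7^0 + 1·7^1
  c_4 = 0
  c_5 = 31 = 3·7^0 + 4·7^1
  c_6 = 40 = 5·7^0 + 5·7^1
  c_7 = 4 = 4·7^0
  c_8 = 32 = 4·7^0 + 4·7^1
p-restricted factor λ_0 = (4, 4, 5, 0, 3, 5, 4, 4)
p-restricted factor λ_1 = (0, 1, 1, 0, 4, 5, 0, 4)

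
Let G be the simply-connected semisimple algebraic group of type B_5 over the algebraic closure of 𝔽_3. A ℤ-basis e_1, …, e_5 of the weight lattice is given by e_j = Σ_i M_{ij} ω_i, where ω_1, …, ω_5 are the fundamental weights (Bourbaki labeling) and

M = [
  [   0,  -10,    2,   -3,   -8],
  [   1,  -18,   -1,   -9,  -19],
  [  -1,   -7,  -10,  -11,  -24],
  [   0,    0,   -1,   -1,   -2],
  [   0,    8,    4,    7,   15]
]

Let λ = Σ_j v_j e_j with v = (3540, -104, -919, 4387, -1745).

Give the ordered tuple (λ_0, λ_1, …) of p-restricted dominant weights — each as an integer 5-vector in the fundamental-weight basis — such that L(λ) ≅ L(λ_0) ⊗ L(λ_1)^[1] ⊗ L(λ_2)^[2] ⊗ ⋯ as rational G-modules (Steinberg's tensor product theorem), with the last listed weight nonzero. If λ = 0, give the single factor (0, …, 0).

In the fundamental-weight basis, λ has coordinates c = M·v (v = (3540, -104, -919, 4387, -1745)):
  c_1 = (0)·(3540) + (-10)·(-104) + (2)·(-919) + (-3)·(4387) + (-8)·(-1745) = 1
  c_2 = (1)·(3540) + (-18)·(-104) + (-1)·(-919) + (-9)·(4387) + (-19)·(-1745) = 3
  c_3 = (-1)·(3540) + (-7)·(-104) + (-10)·(-919) + (-11)·(4387) + (-24)·(-1745) = 1
  c_4 = (0)·(3540) + (0)·(-104) + (-1)·(-919) + (-1)·(4387) + (-2)·(-1745) = 22
  c_5 = (0)·(3540) + (8)·(-104) + (4)·(-919) + (7)·(4387) + (15)·(-1745) = 26
p = 3; digits c_i = Σ_j d_{ij}·3^j, 0 ≤ d_{ij} < 3:
  c_1 = 1 = 1·3^0
  c_2 = 3 = 0·3^0 + 1·3^1
  c_3 = 1 = 1·3^0
  c_4 = 22 = 1·3^0 + 1·3^1 + 2·3^2
  c_5 = 26 = 2·3^0 + 2·3^1 + 2·3^2
Factor λ_0 = (1, 0, 1, 1, 2)
Factor λ_1 = (0, 1, 0, 1, 2)
Factor λ_2 = (0, 0, 0, 2, 2)

((1, 0, 1, 1, 2), (0, 1, 0, 1, 2), (0, 0, 0, 2, 2))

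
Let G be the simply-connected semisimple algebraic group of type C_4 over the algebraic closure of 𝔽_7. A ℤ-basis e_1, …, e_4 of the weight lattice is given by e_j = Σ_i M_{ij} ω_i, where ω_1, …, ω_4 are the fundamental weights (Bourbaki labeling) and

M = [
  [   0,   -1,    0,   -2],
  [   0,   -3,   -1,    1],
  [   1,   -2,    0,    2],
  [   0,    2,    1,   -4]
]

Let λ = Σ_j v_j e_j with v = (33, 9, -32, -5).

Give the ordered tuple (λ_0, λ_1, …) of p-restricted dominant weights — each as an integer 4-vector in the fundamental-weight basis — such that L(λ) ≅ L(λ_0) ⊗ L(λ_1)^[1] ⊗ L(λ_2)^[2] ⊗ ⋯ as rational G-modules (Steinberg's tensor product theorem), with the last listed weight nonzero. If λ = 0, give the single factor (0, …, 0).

Converting to the ω-basis (c_i = row i of M dotted with v = (33, 9, -32, -5)):
  c_1 = 0·33 + (-1)·(9) + (0)·(-32) + (-2)·(-5) = 1
  c_2 = 0·33 + (-3)·(9) + (-1)·(-32) + (1)·(-5) = 0
  c_3 = 1·33 + (-2)·(9) + (0)·(-32) + (2)·(-5) = 5
  c_4 = 0·33 + 2·9 + (1)·(-32) + (-4)·(-5) = 6
Expand coordinatewise in base 7:
  c_1 = 1 = 1·7^0
  c_2 = 0
  c_3 = 5 = 5·7^0
  c_4 = 6 = 6·7^0
p-restricted factor λ_0 = (1, 0, 5, 6)

((1, 0, 5, 6),)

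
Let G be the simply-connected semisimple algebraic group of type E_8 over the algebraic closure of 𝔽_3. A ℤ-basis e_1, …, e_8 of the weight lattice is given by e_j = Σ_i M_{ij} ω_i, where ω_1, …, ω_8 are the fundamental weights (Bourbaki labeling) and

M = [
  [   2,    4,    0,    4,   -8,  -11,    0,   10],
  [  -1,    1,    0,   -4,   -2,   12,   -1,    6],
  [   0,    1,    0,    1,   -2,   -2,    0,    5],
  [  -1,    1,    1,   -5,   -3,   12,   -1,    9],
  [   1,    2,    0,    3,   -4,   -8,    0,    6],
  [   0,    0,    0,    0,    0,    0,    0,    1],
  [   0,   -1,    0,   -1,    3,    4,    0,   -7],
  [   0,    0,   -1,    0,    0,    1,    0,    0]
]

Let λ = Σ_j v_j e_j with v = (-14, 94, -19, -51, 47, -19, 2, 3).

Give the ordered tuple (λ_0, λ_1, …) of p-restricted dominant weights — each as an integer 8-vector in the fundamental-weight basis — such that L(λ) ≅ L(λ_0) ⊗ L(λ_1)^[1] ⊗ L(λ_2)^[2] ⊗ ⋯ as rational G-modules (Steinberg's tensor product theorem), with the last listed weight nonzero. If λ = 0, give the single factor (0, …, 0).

((1, 0, 2, 0, 0, 0, 1, 0), (2, 2, 0, 0, 1, 1, 0, 0))

ω-coordinates c = M·v, v = (-14, 94, -19, -51, 47, -19, 2, 3):
  c_1 = (2)·(-14) + 4·94 + (0)·(-19) + (4)·(-51) + (-8)·(47) + (-11)·(-19) + 0·2 + 10·3 = 7
  c_2 = (-1)·(-14) + 1·94 + (0)·(-19) + (-4)·(-51) + (-2)·(47) + (12)·(-19) + (-1)·(2) + 6·3 = 6
  c_3 = (0)·(-14) + 1·94 + (0)·(-19) + (1)·(-51) + (-2)·(47) + (-2)·(-19) + 0·2 + 5·3 = 2
  c_4 = (-1)·(-14) + 1·94 + (1)·(-19) + (-5)·(-51) + (-3)·(47) + (12)·(-19) + (-1)·(2) + 9·3 = 0
  c_5 = (1)·(-14) + 2·94 + (0)·(-19) + (3)·(-51) + (-4)·(47) + (-8)·(-19) + 0·2 + 6·3 = 3
  c_6 = (0)·(-14) + 0·94 + (0)·(-19) + (0)·(-51) + 0·47 + (0)·(-19) + 0·2 + 1·3 = 3
  c_7 = (0)·(-14) + (-1)·(94) + (0)·(-19) + (-1)·(-51) + 3·47 + (4)·(-19) + 0·2 + (-7)·(3) = 1
  c_8 = (0)·(-14) + 0·94 + (-1)·(-19) + (0)·(-51) + 0·47 + (1)·(-19) + 0·2 + 0·3 = 0
Expand coordinatewise in base 3:
  c_1 = 7 = 1·3^0 + 2·3^1
  c_2 = 6 = 0·3^0 + 2·3^1
  c_3 = 2 = 2·3^0
  c_4 = 0
  c_5 = 3 = 0·3^0 + 1·3^1
  c_6 = 3 = 0·3^0 + 1·3^1
  c_7 = 1 = 1·3^0
  c_8 = 0
Factor λ_0 = (1, 0, 2, 0, 0, 0, 1, 0)
Factor λ_1 = (2, 2, 0, 0, 1, 1, 0, 0)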